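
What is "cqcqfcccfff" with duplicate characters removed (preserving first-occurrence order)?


Input: 'cqcqfcccfff'
Operation: keep first occurrence of each character
Scan: s[0]='c' new -> keep; s[1]='q' new -> keep; s[2]='c' seen -> skip; s[3]='q' seen -> skip; s[4]='f' new -> keep; s[5]='c' seen -> skip; s[6]='c' seen -> skip; s[7]='c' seen -> skip; s[8]='f' seen -> skip; s[9]='f' seen -> skip; s[10]='f' seen -> skip
Result: cqf


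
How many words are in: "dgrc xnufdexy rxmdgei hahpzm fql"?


Input string: 'dgrc xnufdexy rxmdgei hahpzm fql'
Operation: split by spaces
Words found: 'dgrc', 'xnufdexy', 'rxmdgei', 'hahpzm', 'fql'
Word count: 5


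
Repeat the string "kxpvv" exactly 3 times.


Input string: 'kxpvv'
Operation: repeat 3 times
Concatenation: 'kxpvv' + 'kxpvv' + 'kxpvv'
Result: kxpvvkxpvvkxpvv


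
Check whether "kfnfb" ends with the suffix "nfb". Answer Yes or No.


Input string: 'kfnfb'
Suffix to check: 'nfb'
Last 3 characters of input: 'nfb'
Match: True
Result: Yes


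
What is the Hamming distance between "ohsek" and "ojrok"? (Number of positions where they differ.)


String 1: 'ohsek'
String 2: 'ojrok'
Compare each position: pos 0: 'o'=='o', pos 1: 'h'!='j', pos 2: 's'!='r', pos 3: 'e'!='o', pos 4: 'k'=='k'
Differing positions: 3
Hamming distance: 3


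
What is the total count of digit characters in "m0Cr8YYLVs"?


Input string: 'm0Cr8YYLVs'
Operation: count digit characters (0-9)
Scan: 'm', '0'(digit), 'C', 'r', '8'(digit), 'Y', 'Y', 'L', 'V', 's'
Digits found: 2
Result: 2


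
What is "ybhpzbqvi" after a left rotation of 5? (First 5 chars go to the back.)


Input: 'ybhpzbqvi', shift = 5
Operation: split at index 5 and swap parts
Front part s[0:5] = 'ybhpz'
Back part s[5:] = 'bqvi'
Rotated = back + front = 'bqvi' + 'ybhpz'
Result: bqviybhpz


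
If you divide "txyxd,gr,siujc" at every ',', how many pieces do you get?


Input string: 'txyxd,gr,siujc'
Delimiter: ','
Split result: 'txyxd', 'gr', 'siujc'
Number of parts: 3


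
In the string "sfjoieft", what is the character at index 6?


Input string: 'sfjoieft'
Operation: get character at index 6
Index mapping: s[0]='s', s[1]='f', s[2]='j', s[3]='o', s[4]='i', s[5]='e', s[6]='f'
Result: 'f'


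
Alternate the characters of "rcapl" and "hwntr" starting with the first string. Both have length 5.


String 1: 'rcapl'
String 2: 'hwntr'
Operation: alternate characters
Pairs: 'r'+'h', 'c'+'w', 'a'+'n', 'p'+'t', 'l'+'r'
Result: rhcwanptlr


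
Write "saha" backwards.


Input string: 'saha'
Operation: reverse character order
Original order: 's' -> 'a' -> 'h' -> 'a'
Reversed order: 'a' -> 'h' -> 'a' -> 's'
Result: ahas


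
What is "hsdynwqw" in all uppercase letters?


Input string: 'hsdynwqw'
Operation: convert each letter to uppercase
Mapping: 'h'->'H', 's'->'S', 'd'->'D', 'y'->'Y', 'n'->'N', 'w'->'W', 'q'->'Q', 'w'->'W'
Result: HSDYNWQW


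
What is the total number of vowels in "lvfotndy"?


Input string: 'lvfotndy'
Operation: count vowels (a, e, i, o, u)
Scan: s[0]='l', s[1]='v', s[2]='f', s[3]='o' (vowel), s[4]='t', s[5]='n', s[6]='d', s[7]='y'
Vowels found: 1
Result: 1


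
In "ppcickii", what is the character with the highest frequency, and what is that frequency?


Input: 'ppcickii'
Operation: tally each character
Counts: 'c':2, 'i':3, 'k':1, 'p':2
Maximum: 'i' appears 3 times


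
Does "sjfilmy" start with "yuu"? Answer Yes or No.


Input string: 'sjfilmy'
Prefix to check: 'yuu'
First 3 characters of input: 'sjf'
Match: False
Result: No


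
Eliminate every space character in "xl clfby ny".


Input string: 'xl clfby ny'
Operation: remove all spaces
Words: 'xl', 'clfby', 'ny'
Join without spaces: xlclfbyny


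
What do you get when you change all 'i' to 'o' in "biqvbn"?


Input string: 'biqvbn'
Operation: replace 'i' with 'o'
Positions of 'i': 1
After replacement: boqvbn


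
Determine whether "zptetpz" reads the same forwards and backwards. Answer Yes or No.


Input string: 'zptetpz'
Reversed: 'zptetpz'
Compare pairs: s[0]='z' vs s[6]='z' (match), s[1]='p' vs s[5]='p' (match), s[2]='t' vs s[4]='t' (match)
Palindrome: Yes


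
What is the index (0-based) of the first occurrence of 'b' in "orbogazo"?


Input string: 'orbogazo'
Target: 'b'
Scanning left to right: s[0]='o', s[1]='r', s[2]='b'
First match at index: 2


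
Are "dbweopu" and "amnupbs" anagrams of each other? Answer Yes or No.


String 1: 'dbweopu' -> sorted: 'bdeopuw'
String 2: 'amnupbs' -> sorted: 'abmnpsu'
Compare sorted forms: 'bdeopuw' != 'abmnpsu'
Anagram: No


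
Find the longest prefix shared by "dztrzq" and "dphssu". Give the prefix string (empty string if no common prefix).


String 1: 'dztrzq'
String 2: 'dphssu'
Compare position by position:
pos 0: 'd' vs 'd' match
pos 1: 'z' vs 'p' differ -> stop
Longest common prefix: "d" (length 1)


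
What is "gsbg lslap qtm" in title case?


Input string: 'gsbg lslap qtm'
Operation: capitalize first letter of each word
Word transformations: 'gsbg'->'Gsbg', 'lslap'->'Lslap', 'qtm'->'Qtm'
Result: Gsbg Lslap Qtm


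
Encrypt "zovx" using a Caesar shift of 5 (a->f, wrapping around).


Input: 'zovx', shift = 5
Operation: for each letter, (position + 5) mod 26
Mapping: 'z'(25+5=30, 30 mod 26=4)->'e', 'o'(14+5=19)->'t', 'v'(21+5=26, 26 mod 26=0)->'a', 'x'(23+5=28, 28 mod 26=2)->'c'
Result: etac


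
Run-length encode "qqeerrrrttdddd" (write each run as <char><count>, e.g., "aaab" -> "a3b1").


Input: 'qqeerrrrttdddd'
Operation: identify consecutive runs
Runs: 'qq' -> q2, 'ee' -> e2, 'rrrr' -> r4, 'tt' -> t2, 'dddd' -> d4
Encoded: q2e2r4t2d4


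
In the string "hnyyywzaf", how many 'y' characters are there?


Input string: 'hnyyywzaf'
Target character: 'y'
Scan each position: s[2]='y', s[3]='y', s[4]='y'
Matches found at indices: 2, 3, 4
Total: 3


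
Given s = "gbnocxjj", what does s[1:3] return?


Input string: 'gbnocxjj'
Operation: slice [1:3]
Extract characters: s[1]='b', s[2]='n'
Result: bn


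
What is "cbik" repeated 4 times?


Input string: 'cbik'
Operation: repeat 4 times
Concatenation: 'cbik' + 'cbik' + 'cbik' + 'cbik'
Result: cbikcbikcbikcbik


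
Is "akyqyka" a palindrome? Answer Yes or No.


Input string: 'akyqyka'
Reversed: 'akyqyka'
Compare pairs: s[0]='a' vs s[6]='a' (match), s[1]='k' vs s[5]='k' (match), s[2]='y' vs s[4]='y' (match)
Palindrome: Yes


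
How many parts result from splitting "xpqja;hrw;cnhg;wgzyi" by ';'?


Input string: 'xpqja;hrw;cnhg;wgzyi'
Delimiter: ';'
Split result: 'xpqja', 'hrw', 'cnhg', 'wgzyi'
Number of parts: 4


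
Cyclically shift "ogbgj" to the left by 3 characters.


Input: 'ogbgj', shift = 3
Operation: split at index 3 and swap parts
Front part s[0:3] = 'ogb'
Back part s[3:] = 'gj'
Rotated = back + front = 'gj' + 'ogb'
Result: gjogb


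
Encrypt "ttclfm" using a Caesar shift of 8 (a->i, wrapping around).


Input: 'ttclfm', shift = 8
Operation: for each letter, (position + 8) mod 26
Mapping: 't'(19+8=27, 27 mod 26=1)->'b', 't'(19+8=27, 27 mod 26=1)->'b', 'c'(2+8=10)->'k', 'l'(11+8=19)->'t', 'f'(5+8=13)->'n', 'm'(12+8=20)->'u'
Result: bbktnu


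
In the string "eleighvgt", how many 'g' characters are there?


Input string: 'eleighvgt'
Target character: 'g'
Scan each position: s[4]='g', s[7]='g'
Matches found at indices: 4, 7
Total: 2


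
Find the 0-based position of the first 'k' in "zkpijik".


Input string: 'zkpijik'
Target: 'k'
Scanning left to right: s[0]='z', s[1]='k'
First match at index: 1


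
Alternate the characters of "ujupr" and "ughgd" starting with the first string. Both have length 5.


String 1: 'ujupr'
String 2: 'ughgd'
Operation: alternate characters
Pairs: 'u'+'u', 'j'+'g', 'u'+'h', 'p'+'g', 'r'+'d'
Result: uujguhpgrd


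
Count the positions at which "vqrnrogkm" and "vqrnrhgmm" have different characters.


String 1: 'vqrnrogkm'
String 2: 'vqrnrhgmm'
Compare each position: pos 0: 'v'=='v', pos 1: 'q'=='q', pos 2: 'r'=='r', pos 3: 'n'=='n', pos 4: 'r'=='r', pos 5: 'o'!='h', pos 6: 'g'=='g', pos 7: 'k'!='m', pos 8: 'm'=='m'
Differing positions: 2
Hamming distance: 2


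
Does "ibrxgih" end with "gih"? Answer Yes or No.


Input string: 'ibrxgih'
Suffix to check: 'gih'
Last 3 characters of input: 'gih'
Match: True
Result: Yes


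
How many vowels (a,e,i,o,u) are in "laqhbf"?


Input string: 'laqhbf'
Operation: count vowels (a, e, i, o, u)
Scan: s[0]='l', s[1]='a' (vowel), s[2]='q', s[3]='h', s[4]='b', s[5]='f'
Vowels found: 1
Result: 1


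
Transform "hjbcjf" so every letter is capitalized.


Input string: 'hjbcjf'
Operation: convert each letter to uppercase
Mapping: 'h'->'H', 'j'->'J', 'b'->'B', 'c'->'C', 'j'->'J', 'f'->'F'
Result: HJBCJF


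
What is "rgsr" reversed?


Input string: 'rgsr'
Operation: reverse character order
Original order: 'r' -> 'g' -> 's' -> 'r'
Reversed order: 'r' -> 's' -> 'g' -> 'r'
Result: rsgr


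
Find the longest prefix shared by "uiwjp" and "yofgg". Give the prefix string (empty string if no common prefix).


String 1: 'uiwjp'
String 2: 'yofgg'
Compare position by position:
pos 0: 'u' vs 'y' differ -> stop
Longest common prefix: "" (length 0)


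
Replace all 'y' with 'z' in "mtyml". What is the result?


Input string: 'mtyml'
Operation: replace 'y' with 'z'
Positions of 'y': 2
After replacement: mtzml


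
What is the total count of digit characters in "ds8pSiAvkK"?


Input string: 'ds8pSiAvkK'
Operation: count digit characters (0-9)
Scan: 'd', 's', '8'(digit), 'p', 'S', 'i', 'A', 'v', 'k', 'K'
Digits found: 1
Result: 1


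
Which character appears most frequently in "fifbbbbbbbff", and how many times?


Input: 'fifbbbbbbbff'
Operation: tally each character
Counts: 'b':7, 'f':4, 'i':1
Maximum: 'b' appears 7 times


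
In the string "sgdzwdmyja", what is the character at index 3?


Input string: 'sgdzwdmyja'
Operation: get character at index 3
Index mapping: s[0]='s', s[1]='g', s[2]='d', s[3]='z'
Result: 'z'


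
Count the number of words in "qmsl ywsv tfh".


Input string: 'qmsl ywsv tfh'
Operation: split by spaces
Words found: 'qmsl', 'ywsv', 'tfh'
Word count: 3


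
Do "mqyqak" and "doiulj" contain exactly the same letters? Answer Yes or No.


String 1: 'mqyqak' -> sorted: 'akmqqy'
String 2: 'doiulj' -> sorted: 'dijlou'
Compare sorted forms: 'akmqqy' != 'dijlou'
Anagram: No


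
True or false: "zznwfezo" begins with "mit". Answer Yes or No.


Input string: 'zznwfezo'
Prefix to check: 'mit'
First 3 characters of input: 'zzn'
Match: False
Result: No


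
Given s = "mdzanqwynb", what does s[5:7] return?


Input string: 'mdzanqwynb'
Operation: slice [5:7]
Extract characters: s[5]='q', s[6]='w'
Result: qw


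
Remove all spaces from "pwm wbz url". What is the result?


Input string: 'pwm wbz url'
Operation: remove all spaces
Words: 'pwm', 'wbz', 'url'
Join without spaces: pwmwbzurl


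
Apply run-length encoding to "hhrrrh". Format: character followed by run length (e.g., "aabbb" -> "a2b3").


Input: 'hhrrrh'
Operation: identify consecutive runs
Runs: 'hh' -> h2, 'rrr' -> r3, 'h' -> h1
Encoded: h2r3h1


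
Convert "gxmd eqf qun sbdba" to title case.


Input string: 'gxmd eqf qun sbdba'
Operation: capitalize first letter of each word
Word transformations: 'gxmd'->'Gxmd', 'eqf'->'Eqf', 'qun'->'Qun', 'sbdba'->'Sbdba'
Result: Gxmd Eqf Qun Sbdba


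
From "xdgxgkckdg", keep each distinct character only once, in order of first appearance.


Input: 'xdgxgkckdg'
Operation: keep first occurrence of each character
Scan: s[0]='x' new -> keep; s[1]='d' new -> keep; s[2]='g' new -> keep; s[3]='x' seen -> skip; s[4]='g' seen -> skip; s[5]='k' new -> keep; s[6]='c' new -> keep; s[7]='k' seen -> skip; s[8]='d' seen -> skip; s[9]='g' seen -> skip
Result: xdgkc


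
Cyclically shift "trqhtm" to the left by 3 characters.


Input: 'trqhtm', shift = 3
Operation: split at index 3 and swap parts
Front part s[0:3] = 'trq'
Back part s[3:] = 'htm'
Rotated = back + front = 'htm' + 'trq'
Result: htmtrq


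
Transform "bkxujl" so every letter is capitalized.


Input string: 'bkxujl'
Operation: convert each letter to uppercase
Mapping: 'b'->'B', 'k'->'K', 'x'->'X', 'u'->'U', 'j'->'J', 'l'->'L'
Result: BKXUJL


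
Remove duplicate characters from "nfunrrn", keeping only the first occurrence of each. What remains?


Input: 'nfunrrn'
Operation: keep first occurrence of each character
Scan: s[0]='n' new -> keep; s[1]='f' new -> keep; s[2]='u' new -> keep; s[3]='n' seen -> skip; s[4]='r' new -> keep; s[5]='r' seen -> skip; s[6]='n' seen -> skip
Result: nfur


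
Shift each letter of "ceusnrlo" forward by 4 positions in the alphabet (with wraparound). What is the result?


Input: 'ceusnrlo', shift = 4
Operation: for each letter, (position + 4) mod 26
Mapping: 'c'(2+4=6)->'g', 'e'(4+4=8)->'i', 'u'(20+4=24)->'y', 's'(18+4=22)->'w', 'n'(13+4=17)->'r', 'r'(17+4=21)->'v', 'l'(11+4=15)->'p', 'o'(14+4=18)->'s'
Result: giywrvps


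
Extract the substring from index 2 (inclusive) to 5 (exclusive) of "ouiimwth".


Input string: 'ouiimwth'
Operation: slice [2:5]
Extract characters: s[2]='i', s[3]='i', s[4]='m'
Result: iim


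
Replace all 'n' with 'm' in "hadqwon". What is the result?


Input string: 'hadqwon'
Operation: replace 'n' with 'm'
Positions of 'n': 6
After replacement: hadqwom


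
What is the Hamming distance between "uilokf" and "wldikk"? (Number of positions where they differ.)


String 1: 'uilokf'
String 2: 'wldikk'
Compare each position: pos 0: 'u'!='w', pos 1: 'i'!='l', pos 2: 'l'!='d', pos 3: 'o'!='i', pos 4: 'k'=='k', pos 5: 'f'!='k'
Differing positions: 5
Hamming distance: 5


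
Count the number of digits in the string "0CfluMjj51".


Input string: '0CfluMjj51'
Operation: count digit characters (0-9)
Scan: '0'(digit), 'C', 'f', 'l', 'u', 'M', 'j', 'j', '5'(digit), '1'(digit)
Digits found: 3
Result: 3


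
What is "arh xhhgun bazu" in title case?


Input string: 'arh xhhgun bazu'
Operation: capitalize first letter of each word
Word transformations: 'arh'->'Arh', 'xhhgun'->'Xhhgun', 'bazu'->'Bazu'
Result: Arh Xhhgun Bazu


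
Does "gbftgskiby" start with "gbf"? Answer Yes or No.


Input string: 'gbftgskiby'
Prefix to check: 'gbf'
First 3 characters of input: 'gbf'
Match: True
Result: Yes


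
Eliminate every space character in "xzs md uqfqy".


Input string: 'xzs md uqfqy'
Operation: remove all spaces
Words: 'xzs', 'md', 'uqfqy'
Join without spaces: xzsmduqfqy


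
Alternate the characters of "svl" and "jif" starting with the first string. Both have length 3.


String 1: 'svl'
String 2: 'jif'
Operation: alternate characters
Pairs: 's'+'j', 'v'+'i', 'l'+'f'
Result: sjvilf


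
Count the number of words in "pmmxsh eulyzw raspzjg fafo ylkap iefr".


Input string: 'pmmxsh eulyzw raspzjg fafo ylkap iefr'
Operation: split by spaces
Words found: 'pmmxsh', 'eulyzw', 'raspzjg', 'fafo', 'ylkap', 'iefr'
Word count: 6


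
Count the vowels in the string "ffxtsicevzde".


Input string: 'ffxtsicevzde'
Operation: count vowels (a, e, i, o, u)
Scan: s[0]='f', s[1]='f', s[2]='x', s[3]='t', s[4]='s', s[5]='i' (vowel), s[6]='c', s[7]='e' (vowel), s[8]='v', s[9]='z', s[10]='d', s[11]='e' (vowel)
Vowels found: 3
Result: 3


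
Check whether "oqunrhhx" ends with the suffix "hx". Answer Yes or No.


Input string: 'oqunrhhx'
Suffix to check: 'hx'
Last 2 characters of input: 'hx'
Match: True
Result: Yes


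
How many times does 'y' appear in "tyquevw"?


Input string: 'tyquevw'
Target character: 'y'
Scan each position: s[1]='y'
Matches found at indices: 1
Total: 1


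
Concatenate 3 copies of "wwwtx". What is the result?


Input string: 'wwwtx'
Operation: repeat 3 times
Concatenation: 'wwwtx' + 'wwwtx' + 'wwwtx'
Result: wwwtxwwwtxwwwtx


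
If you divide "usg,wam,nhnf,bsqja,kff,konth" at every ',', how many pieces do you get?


Input string: 'usg,wam,nhnf,bsqja,kff,konth'
Delimiter: ','
Split result: 'usg', 'wam', 'nhnf', 'bsqja', 'kff', 'konth'
Number of parts: 6


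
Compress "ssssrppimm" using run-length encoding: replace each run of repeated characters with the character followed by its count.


Input: 'ssssrppimm'
Operation: identify consecutive runs
Runs: 'ssss' -> s4, 'r' -> r1, 'pp' -> p2, 'i' -> i1, 'mm' -> m2
Encoded: s4r1p2i1m2


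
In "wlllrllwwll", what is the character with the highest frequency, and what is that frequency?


Input: 'wlllrllwwll'
Operation: tally each character
Counts: 'l':7, 'r':1, 'w':3
Maximum: 'l' appears 7 times


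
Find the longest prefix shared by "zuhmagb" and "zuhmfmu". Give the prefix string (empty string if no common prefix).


String 1: 'zuhmagb'
String 2: 'zuhmfmu'
Compare position by position:
pos 0: 'z' vs 'z' match
pos 1: 'u' vs 'u' match
pos 2: 'h' vs 'h' match
pos 3: 'm' vs 'm' match
pos 4: 'a' vs 'f' differ -> stop
Longest common prefix: "zuhm" (length 4)


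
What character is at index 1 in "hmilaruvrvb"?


Input string: 'hmilaruvrvb'
Operation: get character at index 1
Index mapping: s[0]='h', s[1]='m'
Result: 'm'


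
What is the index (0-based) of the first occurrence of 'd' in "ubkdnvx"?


Input string: 'ubkdnvx'
Target: 'd'
Scanning left to right: s[0]='u', s[1]='b', s[2]='k', s[3]='d'
First match at index: 3


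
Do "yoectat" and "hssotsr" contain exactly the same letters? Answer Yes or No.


String 1: 'yoectat' -> sorted: 'aceotty'
String 2: 'hssotsr' -> sorted: 'horssst'
Compare sorted forms: 'aceotty' != 'horssst'
Anagram: No


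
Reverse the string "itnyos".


Input string: 'itnyos'
Operation: reverse character order
Original order: 'i' -> 't' -> 'n' -> 'y' -> 'o' -> 's'
Reversed order: 's' -> 'o' -> 'y' -> 'n' -> 't' -> 'i'
Result: soynti


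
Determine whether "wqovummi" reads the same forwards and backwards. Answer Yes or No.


Input string: 'wqovummi'
Reversed: 'immuvoqw'
Compare pairs: s[0]='w' vs s[7]='i' (mismatch), s[1]='q' vs s[6]='m' (mismatch), s[2]='o' vs s[5]='m' (mismatch), s[3]='v' vs s[4]='u' (mismatch)
Palindrome: No


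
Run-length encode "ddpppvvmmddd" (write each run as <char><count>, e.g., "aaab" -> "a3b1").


Input: 'ddpppvvmmddd'
Operation: identify consecutive runs
Runs: 'dd' -> d2, 'ppp' -> p3, 'vv' -> v2, 'mm' -> m2, 'ddd' -> d3
Encoded: d2p3v2m2d3


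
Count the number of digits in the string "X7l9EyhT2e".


Input string: 'X7l9EyhT2e'
Operation: count digit characters (0-9)
Scan: 'X', '7'(digit), 'l', '9'(digit), 'E', 'y', 'h', 'T', '2'(digit), 'e'
Digits found: 3
Result: 3


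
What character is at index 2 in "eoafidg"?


Input string: 'eoafidg'
Operation: get character at index 2
Index mapping: s[0]='e', s[1]='o', s[2]='a'
Result: 'a'


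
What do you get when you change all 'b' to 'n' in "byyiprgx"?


Input string: 'byyiprgx'
Operation: replace 'b' with 'n'
Positions of 'b': 0
After replacement: nyyiprgx


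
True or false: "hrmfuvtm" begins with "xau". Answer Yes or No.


Input string: 'hrmfuvtm'
Prefix to check: 'xau'
First 3 characters of input: 'hrm'
Match: False
Result: No


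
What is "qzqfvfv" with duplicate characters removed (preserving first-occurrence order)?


Input: 'qzqfvfv'
Operation: keep first occurrence of each character
Scan: s[0]='q' new -> keep; s[1]='z' new -> keep; s[2]='q' seen -> skip; s[3]='f' new -> keep; s[4]='v' new -> keep; s[5]='f' seen -> skip; s[6]='v' seen -> skip
Result: qzfv


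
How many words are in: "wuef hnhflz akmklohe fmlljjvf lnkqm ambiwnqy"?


Input string: 'wuef hnhflz akmklohe fmlljjvf lnkqm ambiwnqy'
Operation: split by spaces
Words found: 'wuef', 'hnhflz', 'akmklohe', 'fmlljjvf', 'lnkqm', 'ambiwnqy'
Word count: 6


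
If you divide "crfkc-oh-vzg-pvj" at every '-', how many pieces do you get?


Input string: 'crfkc-oh-vzg-pvj'
Delimiter: '-'
Split result: 'crfkc', 'oh', 'vzg', 'pvj'
Number of parts: 4


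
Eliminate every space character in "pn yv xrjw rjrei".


Input string: 'pn yv xrjw rjrei'
Operation: remove all spaces
Words: 'pn', 'yv', 'xrjw', 'rjrei'
Join without spaces: pnyvxrjwrjrei


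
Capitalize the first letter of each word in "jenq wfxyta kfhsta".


Input string: 'jenq wfxyta kfhsta'
Operation: capitalize first letter of each word
Word transformations: 'jenq'->'Jenq', 'wfxyta'->'Wfxyta', 'kfhsta'->'Kfhsta'
Result: Jenq Wfxyta Kfhsta


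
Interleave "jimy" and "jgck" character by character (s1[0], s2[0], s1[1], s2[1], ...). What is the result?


String 1: 'jimy'
String 2: 'jgck'
Operation: alternate characters
Pairs: 'j'+'j', 'i'+'g', 'm'+'c', 'y'+'k'
Result: jjigmcyk


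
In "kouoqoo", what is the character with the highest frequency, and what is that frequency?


Input: 'kouoqoo'
Operation: tally each character
Counts: 'k':1, 'o':4, 'q':1, 'u':1
Maximum: 'o' appears 4 times


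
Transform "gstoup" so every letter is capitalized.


Input string: 'gstoup'
Operation: convert each letter to uppercase
Mapping: 'g'->'G', 's'->'S', 't'->'T', 'o'->'O', 'u'->'U', 'p'->'P'
Result: GSTOUP


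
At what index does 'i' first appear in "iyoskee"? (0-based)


Input string: 'iyoskee'
Target: 'i'
Scanning left to right: s[0]='i'
First match at index: 0


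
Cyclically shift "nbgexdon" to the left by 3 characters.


Input: 'nbgexdon', shift = 3
Operation: split at index 3 and swap parts
Front part s[0:3] = 'nbg'
Back part s[3:] = 'exdon'
Rotated = back + front = 'exdon' + 'nbg'
Result: exdonnbg


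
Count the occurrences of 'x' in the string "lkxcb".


Input string: 'lkxcb'
Target character: 'x'
Scan each position: s[2]='x'
Matches found at indices: 2
Total: 1


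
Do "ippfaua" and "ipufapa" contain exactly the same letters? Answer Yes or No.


String 1: 'ippfaua' -> sorted: 'aafippu'
String 2: 'ipufapa' -> sorted: 'aafippu'
Compare sorted forms: 'aafippu' == 'aafippu'
Anagram: Yes


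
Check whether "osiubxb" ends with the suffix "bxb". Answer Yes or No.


Input string: 'osiubxb'
Suffix to check: 'bxb'
Last 3 characters of input: 'bxb'
Match: True
Result: Yes


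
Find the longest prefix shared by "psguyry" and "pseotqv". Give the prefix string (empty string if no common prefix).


String 1: 'psguyry'
String 2: 'pseotqv'
Compare position by position:
pos 0: 'p' vs 'p' match
pos 1: 's' vs 's' match
pos 2: 'g' vs 'e' differ -> stop
Longest common prefix: "ps" (length 2)


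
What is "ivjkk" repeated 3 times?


Input string: 'ivjkk'
Operation: repeat 3 times
Concatenation: 'ivjkk' + 'ivjkk' + 'ivjkk'
Result: ivjkkivjkkivjkk


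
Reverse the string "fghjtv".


Input string: 'fghjtv'
Operation: reverse character order
Original order: 'f' -> 'g' -> 'h' -> 'j' -> 't' -> 'v'
Reversed order: 'v' -> 't' -> 'j' -> 'h' -> 'g' -> 'f'
Result: vtjhgf


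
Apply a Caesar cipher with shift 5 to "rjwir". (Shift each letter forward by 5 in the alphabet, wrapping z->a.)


Input: 'rjwir', shift = 5
Operation: for each letter, (position + 5) mod 26
Mapping: 'r'(17+5=22)->'w', 'j'(9+5=14)->'o', 'w'(22+5=27, 27 mod 26=1)->'b', 'i'(8+5=13)->'n', 'r'(17+5=22)->'w'
Result: wobnw


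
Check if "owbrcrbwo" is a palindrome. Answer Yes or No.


Input string: 'owbrcrbwo'
Reversed: 'owbrcrbwo'
Compare pairs: s[0]='o' vs s[8]='o' (match), s[1]='w' vs s[7]='w' (match), s[2]='b' vs s[6]='b' (match), s[3]='r' vs s[5]='r' (match)
Palindrome: Yes


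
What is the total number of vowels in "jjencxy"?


Input string: 'jjencxy'
Operation: count vowels (a, e, i, o, u)
Scan: s[0]='j', s[1]='j', s[2]='e' (vowel), s[3]='n', s[4]='c', s[5]='x', s[6]='y'
Vowels found: 1
Result: 1


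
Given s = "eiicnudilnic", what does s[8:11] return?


Input string: 'eiicnudilnic'
Operation: slice [8:11]
Extract characters: s[8]='l', s[9]='n', s[10]='i'
Result: lni


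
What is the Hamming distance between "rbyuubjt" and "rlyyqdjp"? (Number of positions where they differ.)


String 1: 'rbyuubjt'
String 2: 'rlyyqdjp'
Compare each position: pos 0: 'r'=='r', pos 1: 'b'!='l', pos 2: 'y'=='y', pos 3: 'u'!='y', pos 4: 'u'!='q', pos 5: 'b'!='d', pos 6: 'j'=='j', pos 7: 't'!='p'
Differing positions: 5
Hamming distance: 5


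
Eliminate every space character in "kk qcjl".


Input string: 'kk qcjl'
Operation: remove all spaces
Words: 'kk', 'qcjl'
Join without spaces: kkqcjl


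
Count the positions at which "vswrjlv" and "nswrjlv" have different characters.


String 1: 'vswrjlv'
String 2: 'nswrjlv'
Compare each position: pos 0: 'v'!='n', pos 1: 's'=='s', pos 2: 'w'=='w', pos 3: 'r'=='r', pos 4: 'j'=='j', pos 5: 'l'=='l', pos 6: 'v'=='v'
Differing positions: 1
Hamming distance: 1


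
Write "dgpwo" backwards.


Input string: 'dgpwo'
Operation: reverse character order
Original order: 'd' -> 'g' -> 'p' -> 'w' -> 'o'
Reversed order: 'o' -> 'w' -> 'p' -> 'g' -> 'd'
Result: owpgd


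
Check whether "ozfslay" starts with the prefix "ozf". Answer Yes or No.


Input string: 'ozfslay'
Prefix to check: 'ozf'
First 3 characters of input: 'ozf'
Match: True
Result: Yes


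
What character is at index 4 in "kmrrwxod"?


Input string: 'kmrrwxod'
Operation: get character at index 4
Index mapping: s[0]='k', s[1]='m', s[2]='r', s[3]='r', s[4]='w'
Result: 'w'


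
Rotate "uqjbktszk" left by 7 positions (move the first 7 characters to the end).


Input: 'uqjbktszk', shift = 7
Operation: split at index 7 and swap parts
Front part s[0:7] = 'uqjbkts'
Back part s[7:] = 'zk'
Rotated = back + front = 'zk' + 'uqjbkts'
Result: zkuqjbkts


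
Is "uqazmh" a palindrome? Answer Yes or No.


Input string: 'uqazmh'
Reversed: 'hmzaqu'
Compare pairs: s[0]='u' vs s[5]='h' (mismatch), s[1]='q' vs s[4]='m' (mismatch), s[2]='a' vs s[3]='z' (mismatch)
Palindrome: No


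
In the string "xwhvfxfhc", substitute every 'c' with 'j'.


Input string: 'xwhvfxfhc'
Operation: replace 'c' with 'j'
Positions of 'c': 8
After replacement: xwhvfxfhj


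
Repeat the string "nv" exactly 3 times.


Input string: 'nv'
Operation: repeat 3 times
Concatenation: 'nv' + 'nv' + 'nv'
Result: nvnvnv


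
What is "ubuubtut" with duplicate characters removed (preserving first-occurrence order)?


Input: 'ubuubtut'
Operation: keep first occurrence of each character
Scan: s[0]='u' new -> keep; s[1]='b' new -> keep; s[2]='u' seen -> skip; s[3]='u' seen -> skip; s[4]='b' seen -> skip; s[5]='t' new -> keep; s[6]='u' seen -> skip; s[7]='t' seen -> skip
Result: ubt


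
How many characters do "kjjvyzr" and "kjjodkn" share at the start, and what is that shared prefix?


String 1: 'kjjvyzr'
String 2: 'kjjodkn'
Compare position by position:
pos 0: 'k' vs 'k' match
pos 1: 'j' vs 'j' match
pos 2: 'j' vs 'j' match
pos 3: 'v' vs 'o' differ -> stop
Longest common prefix: "kjj" (length 3)


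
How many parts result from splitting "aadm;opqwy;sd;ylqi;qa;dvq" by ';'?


Input string: 'aadm;opqwy;sd;ylqi;qa;dvq'
Delimiter: ';'
Split result: 'aadm', 'opqwy', 'sd', 'ylqi', 'qa', 'dvq'
Number of parts: 6


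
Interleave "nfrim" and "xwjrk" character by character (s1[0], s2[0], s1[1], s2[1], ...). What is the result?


String 1: 'nfrim'
String 2: 'xwjrk'
Operation: alternate characters
Pairs: 'n'+'x', 'f'+'w', 'r'+'j', 'i'+'r', 'm'+'k'
Result: nxfwrjirmk


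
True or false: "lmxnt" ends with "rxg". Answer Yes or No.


Input string: 'lmxnt'
Suffix to check: 'rxg'
Last 3 characters of input: 'xnt'
Match: False
Result: No


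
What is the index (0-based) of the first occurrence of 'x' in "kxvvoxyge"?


Input string: 'kxvvoxyge'
Target: 'x'
Scanning left to right: s[0]='k', s[1]='x'
First match at index: 1


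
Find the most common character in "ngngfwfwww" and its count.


Input: 'ngngfwfwww'
Operation: tally each character
Counts: 'f':2, 'g':2, 'n':2, 'w':4
Maximum: 'w' appears 4 times


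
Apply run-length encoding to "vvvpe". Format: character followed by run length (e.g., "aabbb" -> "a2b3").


Input: 'vvvpe'
Operation: identify consecutive runs
Runs: 'vvv' -> v3, 'p' -> p1, 'e' -> e1
Encoded: v3p1e1


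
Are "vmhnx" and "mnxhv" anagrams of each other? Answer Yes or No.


String 1: 'vmhnx' -> sorted: 'hmnvx'
String 2: 'mnxhv' -> sorted: 'hmnvx'
Compare sorted forms: 'hmnvx' == 'hmnvx'
Anagram: Yes


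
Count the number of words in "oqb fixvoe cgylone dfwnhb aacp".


Input string: 'oqb fixvoe cgylone dfwnhb aacp'
Operation: split by spaces
Words found: 'oqb', 'fixvoe', 'cgylone', 'dfwnhb', 'aacp'
Word count: 5


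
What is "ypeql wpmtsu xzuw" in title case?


Input string: 'ypeql wpmtsu xzuw'
Operation: capitalize first letter of each word
Word transformations: 'ypeql'->'Ypeql', 'wpmtsu'->'Wpmtsu', 'xzuw'->'Xzuw'
Result: Ypeql Wpmtsu Xzuw


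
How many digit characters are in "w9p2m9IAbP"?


Input string: 'w9p2m9IAbP'
Operation: count digit characters (0-9)
Scan: 'w', '9'(digit), 'p', '2'(digit), 'm', '9'(digit), 'I', 'A', 'b', 'P'
Digits found: 3
Result: 3


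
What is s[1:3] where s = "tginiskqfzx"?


Input string: 'tginiskqfzx'
Operation: slice [1:3]
Extract characters: s[1]='g', s[2]='i'
Result: gi


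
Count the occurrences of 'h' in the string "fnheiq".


Input string: 'fnheiq'
Target character: 'h'
Scan each position: s[2]='h'
Matches found at indices: 2
Total: 1


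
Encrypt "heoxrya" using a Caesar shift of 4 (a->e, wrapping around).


Input: 'heoxrya', shift = 4
Operation: for each letter, (position + 4) mod 26
Mapping: 'h'(7+4=11)->'l', 'e'(4+4=8)->'i', 'o'(14+4=18)->'s', 'x'(23+4=27, 27 mod 26=1)->'b', 'r'(17+4=21)->'v', 'y'(24+4=28, 28 mod 26=2)->'c', 'a'(0+4=4)->'e'
Result: lisbvce


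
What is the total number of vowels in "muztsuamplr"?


Input string: 'muztsuamplr'
Operation: count vowels (a, e, i, o, u)
Scan: s[0]='m', s[1]='u' (vowel), s[2]='z', s[3]='t', s[4]='s', s[5]='u' (vowel), s[6]='a' (vowel), s[7]='m', s[8]='p', s[9]='l', s[10]='r'
Vowels found: 3
Result: 3


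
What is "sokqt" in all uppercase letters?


Input string: 'sokqt'
Operation: convert each letter to uppercase
Mapping: 's'->'S', 'o'->'O', 'k'->'K', 'q'->'Q', 't'->'T'
Result: SOKQT


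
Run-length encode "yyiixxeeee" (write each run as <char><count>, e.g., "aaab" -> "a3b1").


Input: 'yyiixxeeee'
Operation: identify consecutive runs
Runs: 'yy' -> y2, 'ii' -> i2, 'xx' -> x2, 'eeee' -> e4
Encoded: y2i2x2e4


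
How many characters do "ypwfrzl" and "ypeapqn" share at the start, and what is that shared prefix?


String 1: 'ypwfrzl'
String 2: 'ypeapqn'
Compare position by position:
pos 0: 'y' vs 'y' match
pos 1: 'p' vs 'p' match
pos 2: 'w' vs 'e' differ -> stop
Longest common prefix: "yp" (length 2)


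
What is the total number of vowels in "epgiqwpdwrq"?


Input string: 'epgiqwpdwrq'
Operation: count vowels (a, e, i, o, u)
Scan: s[0]='e' (vowel), s[1]='p', s[2]='g', s[3]='i' (vowel), s[4]='q', s[5]='w', s[6]='p', s[7]='d', s[8]='w', s[9]='r', s[10]='q'
Vowels found: 2
Result: 2


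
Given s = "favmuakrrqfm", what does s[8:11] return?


Input string: 'favmuakrrqfm'
Operation: slice [8:11]
Extract characters: s[8]='r', s[9]='q', s[10]='f'
Result: rqf


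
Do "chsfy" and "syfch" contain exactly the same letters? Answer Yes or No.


String 1: 'chsfy' -> sorted: 'cfhsy'
String 2: 'syfch' -> sorted: 'cfhsy'
Compare sorted forms: 'cfhsy' == 'cfhsy'
Anagram: Yes


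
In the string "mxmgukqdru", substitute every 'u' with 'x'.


Input string: 'mxmgukqdru'
Operation: replace 'u' with 'x'
Positions of 'u': 4, 9
After replacement: mxmgxkqdrx


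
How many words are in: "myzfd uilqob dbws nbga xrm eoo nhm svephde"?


Input string: 'myzfd uilqob dbws nbga xrm eoo nhm svephde'
Operation: split by spaces
Words found: 'myzfd', 'uilqob', 'dbws', 'nbga', 'xrm', 'eoo', 'nhm', 'svephde'
Word count: 8


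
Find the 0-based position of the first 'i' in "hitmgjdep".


Input string: 'hitmgjdep'
Target: 'i'
Scanning left to right: s[0]='h', s[1]='i'
First match at index: 1


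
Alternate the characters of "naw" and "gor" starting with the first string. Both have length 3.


String 1: 'naw'
String 2: 'gor'
Operation: alternate characters
Pairs: 'n'+'g', 'a'+'o', 'w'+'r'
Result: ngaowr


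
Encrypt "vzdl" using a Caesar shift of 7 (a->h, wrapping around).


Input: 'vzdl', shift = 7
Operation: for each letter, (position + 7) mod 26
Mapping: 'v'(21+7=28, 28 mod 26=2)->'c', 'z'(25+7=32, 32 mod 26=6)->'g', 'd'(3+7=10)->'k', 'l'(11+7=18)->'s'
Result: cgks


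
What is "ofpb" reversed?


Input string: 'ofpb'
Operation: reverse character order
Original order: 'o' -> 'f' -> 'p' -> 'b'
Reversed order: 'b' -> 'p' -> 'f' -> 'o'
Result: bpfo


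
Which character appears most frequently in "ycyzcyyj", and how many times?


Input: 'ycyzcyyj'
Operation: tally each character
Counts: 'c':2, 'j':1, 'y':4, 'z':1
Maximum: 'y' appears 4 times


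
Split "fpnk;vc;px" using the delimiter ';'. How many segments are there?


Input string: 'fpnk;vc;px'
Delimiter: ';'
Split result: 'fpnk', 'vc', 'px'
Number of parts: 3


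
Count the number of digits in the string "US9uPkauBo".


Input string: 'US9uPkauBo'
Operation: count digit characters (0-9)
Scan: 'U', 'S', '9'(digit), 'u', 'P', 'k', 'a', 'u', 'B', 'o'
Digits found: 1
Result: 1


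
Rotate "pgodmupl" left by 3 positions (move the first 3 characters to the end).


Input: 'pgodmupl', shift = 3
Operation: split at index 3 and swap parts
Front part s[0:3] = 'pgo'
Back part s[3:] = 'dmupl'
Rotated = back + front = 'dmupl' + 'pgo'
Result: dmuplpgo


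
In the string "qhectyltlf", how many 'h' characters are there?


Input string: 'qhectyltlf'
Target character: 'h'
Scan each position: s[1]='h'
Matches found at indices: 1
Total: 1


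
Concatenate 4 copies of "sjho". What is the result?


Input string: 'sjho'
Operation: repeat 4 times
Concatenation: 'sjho' + 'sjho' + 'sjho' + 'sjho'
Result: sjhosjhosjhosjho


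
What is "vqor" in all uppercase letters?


Input string: 'vqor'
Operation: convert each letter to uppercase
Mapping: 'v'->'V', 'q'->'Q', 'o'->'O', 'r'->'R'
Result: VQOR


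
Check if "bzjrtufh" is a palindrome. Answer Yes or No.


Input string: 'bzjrtufh'
Reversed: 'hfutrjzb'
Compare pairs: s[0]='b' vs s[7]='h' (mismatch), s[1]='z' vs s[6]='f' (mismatch), s[2]='j' vs s[5]='u' (mismatch), s[3]='r' vs s[4]='t' (mismatch)
Palindrome: No


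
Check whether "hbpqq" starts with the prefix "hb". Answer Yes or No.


Input string: 'hbpqq'
Prefix to check: 'hb'
First 2 characters of input: 'hb'
Match: True
Result: Yes


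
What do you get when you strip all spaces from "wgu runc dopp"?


Input string: 'wgu runc dopp'
Operation: remove all spaces
Words: 'wgu', 'runc', 'dopp'
Join without spaces: wguruncdopp


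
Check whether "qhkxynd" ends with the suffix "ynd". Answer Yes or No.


Input string: 'qhkxynd'
Suffix to check: 'ynd'
Last 3 characters of input: 'ynd'
Match: True
Result: Yes


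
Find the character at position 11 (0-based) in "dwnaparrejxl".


Input string: 'dwnaparrejxl'
Operation: get character at index 11
Index mapping: s[0]='d', s[1]='w', s[2]='n', s[3]='a', s[4]='p', s[5]='a', s[6]='r', s[7]='r', s[8]='e', s[9]='j', s[10]='x', s[11]='l'
Result: 'l'


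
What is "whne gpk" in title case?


Input string: 'whne gpk'
Operation: capitalize first letter of each word
Word transformations: 'whne'->'Whne', 'gpk'->'Gpk'
Result: Whne Gpk


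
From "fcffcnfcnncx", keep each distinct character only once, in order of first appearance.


Input: 'fcffcnfcnncx'
Operation: keep first occurrence of each character
Scan: s[0]='f' new -> keep; s[1]='c' new -> keep; s[2]='f' seen -> skip; s[3]='f' seen -> skip; s[4]='c' seen -> skip; s[5]='n' new -> keep; s[6]='f' seen -> skip; s[7]='c' seen -> skip; s[8]='n' seen -> skip; s[9]='n' seen -> skip; s[10]='c' seen -> skip; s[11]='x' new -> keep
Result: fcnx


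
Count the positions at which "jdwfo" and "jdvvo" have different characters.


String 1: 'jdwfo'
String 2: 'jdvvo'
Compare each position: pos 0: 'j'=='j', pos 1: 'd'=='d', pos 2: 'w'!='v', pos 3: 'f'!='v', pos 4: 'o'=='o'
Differing positions: 2
Hamming distance: 2


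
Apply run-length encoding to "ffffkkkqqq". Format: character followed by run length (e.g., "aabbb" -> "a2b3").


Input: 'ffffkkkqqq'
Operation: identify consecutive runs
Runs: 'ffff' -> f4, 'kkk' -> k3, 'qqq' -> q3
Encoded: f4k3q3


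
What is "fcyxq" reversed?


Input string: 'fcyxq'
Operation: reverse character order
Original order: 'f' -> 'c' -> 'y' -> 'x' -> 'q'
Reversed order: 'q' -> 'x' -> 'y' -> 'c' -> 'f'
Result: qxycf


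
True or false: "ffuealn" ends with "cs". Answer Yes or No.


Input string: 'ffuealn'
Suffix to check: 'cs'
Last 2 characters of input: 'ln'
Match: False
Result: No


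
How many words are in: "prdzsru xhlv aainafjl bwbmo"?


Input string: 'prdzsru xhlv aainafjl bwbmo'
Operation: split by spaces
Words found: 'prdzsru', 'xhlv', 'aainafjl', 'bwbmo'
Word count: 4


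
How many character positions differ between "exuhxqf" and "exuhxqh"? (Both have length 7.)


String 1: 'exuhxqf'
String 2: 'exuhxqh'
Compare each position: pos 0: 'e'=='e', pos 1: 'x'=='x', pos 2: 'u'=='u', pos 3: 'h'=='h', pos 4: 'x'=='x', pos 5: 'q'=='q', pos 6: 'f'!='h'
Differing positions: 1
Hamming distance: 1


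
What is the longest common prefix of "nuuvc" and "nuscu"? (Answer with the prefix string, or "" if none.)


String 1: 'nuuvc'
String 2: 'nuscu'
Compare position by position:
pos 0: 'n' vs 'n' match
pos 1: 'u' vs 'u' match
pos 2: 'u' vs 's' differ -> stop
Longest common prefix: "nu" (length 2)


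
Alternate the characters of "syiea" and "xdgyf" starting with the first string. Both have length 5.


String 1: 'syiea'
String 2: 'xdgyf'
Operation: alternate characters
Pairs: 's'+'x', 'y'+'d', 'i'+'g', 'e'+'y', 'a'+'f'
Result: sxydigeyaf


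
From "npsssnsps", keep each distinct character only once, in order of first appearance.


Input: 'npsssnsps'
Operation: keep first occurrence of each character
Scan: s[0]='n' new -> keep; s[1]='p' new -> keep; s[2]='s' new -> keep; s[3]='s' seen -> skip; s[4]='s' seen -> skip; s[5]='n' seen -> skip; s[6]='s' seen -> skip; s[7]='p' seen -> skip; s[8]='s' seen -> skip
Result: nps


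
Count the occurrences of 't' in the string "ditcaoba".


Input string: 'ditcaoba'
Target character: 't'
Scan each position: s[2]='t'
Matches found at indices: 2
Total: 1


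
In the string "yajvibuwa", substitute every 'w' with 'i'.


Input string: 'yajvibuwa'
Operation: replace 'w' with 'i'
Positions of 'w': 7
After replacement: yajvibuia


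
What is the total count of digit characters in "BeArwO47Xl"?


Input string: 'BeArwO47Xl'
Operation: count digit characters (0-9)
Scan: 'B', 'e', 'A', 'r', 'w', 'O', '4'(digit), '7'(digit), 'X', 'l'
Digits found: 2
Result: 2


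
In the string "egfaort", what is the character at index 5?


Input string: 'egfaort'
Operation: get character at index 5
Index mapping: s[0]='e', s[1]='g', s[2]='f', s[3]='a', s[4]='o', s[5]='r'
Result: 'r'


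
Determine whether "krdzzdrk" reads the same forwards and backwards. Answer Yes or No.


Input string: 'krdzzdrk'
Reversed: 'krdzzdrk'
Compare pairs: s[0]='k' vs s[7]='k' (match), s[1]='r' vs s[6]='r' (match), s[2]='d' vs s[5]='d' (match), s[3]='z' vs s[4]='z' (match)
Palindrome: Yes


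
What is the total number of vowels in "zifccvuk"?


Input string: 'zifccvuk'
Operation: count vowels (a, e, i, o, u)
Scan: s[0]='z', s[1]='i' (vowel), s[2]='f', s[3]='c', s[4]='c', s[5]='v', s[6]='u' (vowel), s[7]='k'
Vowels found: 2
Result: 2


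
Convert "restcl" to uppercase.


Input string: 'restcl'
Operation: convert each letter to uppercase
Mapping: 'r'->'R', 'e'->'E', 's'->'S', 't'->'T', 'c'->'C', 'l'->'L'
Result: RESTCL
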